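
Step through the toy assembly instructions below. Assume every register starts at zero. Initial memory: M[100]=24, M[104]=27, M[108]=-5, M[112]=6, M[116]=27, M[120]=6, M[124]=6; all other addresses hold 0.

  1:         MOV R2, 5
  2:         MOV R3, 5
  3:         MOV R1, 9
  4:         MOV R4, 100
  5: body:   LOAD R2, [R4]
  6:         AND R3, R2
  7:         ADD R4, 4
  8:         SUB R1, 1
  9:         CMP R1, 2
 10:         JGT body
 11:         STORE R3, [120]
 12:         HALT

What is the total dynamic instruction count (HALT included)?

48

MOV R2, 5 → R2=5
MOV R3, 5 → R3=5
MOV R1, 9 → R1=9
MOV R4, 100 → R4=100
LOAD R2, [R4] → R2=M[100]=24
AND R3, R2 → R3=5&24=0
ADD R4, 4 → R4=100+4=104
SUB R1, 1 → R1=9-1=8
CMP R1, 2  (cmp 8,2)
JGT body: taken
LOAD R2, [R4] → R2=M[104]=27
AND R3, R2 → R3=0&27=0
ADD R4, 4 → R4=104+4=108
SUB R1, 1 → R1=8-1=7
CMP R1, 2  (cmp 7,2)
JGT body: taken
LOAD R2, [R4] → R2=M[108]=-5
AND R3, R2 → R3=0&(-5)=0
ADD R4, 4 → R4=108+4=112
SUB R1, 1 → R1=7-1=6
CMP R1, 2  (cmp 6,2)
JGT body: taken
LOAD R2, [R4] → R2=M[112]=6
AND R3, R2 → R3=0&6=0
ADD R4, 4 → R4=112+4=116
SUB R1, 1 → R1=6-1=5
CMP R1, 2  (cmp 5,2)
JGT body: taken
LOAD R2, [R4] → R2=M[116]=27
AND R3, R2 → R3=0&27=0
ADD R4, 4 → R4=116+4=120
SUB R1, 1 → R1=5-1=4
CMP R1, 2  (cmp 4,2)
JGT body: taken
LOAD R2, [R4] → R2=M[120]=6
AND R3, R2 → R3=0&6=0
ADD R4, 4 → R4=120+4=124
SUB R1, 1 → R1=4-1=3
CMP R1, 2  (cmp 3,2)
JGT body: taken
LOAD R2, [R4] → R2=M[124]=6
AND R3, R2 → R3=0&6=0
ADD R4, 4 → R4=124+4=128
SUB R1, 1 → R1=3-1=2
CMP R1, 2  (cmp 2,2)
JGT body: not taken
STORE R3, [120] → M[120]=0
halt.
Total executed instructions: 48.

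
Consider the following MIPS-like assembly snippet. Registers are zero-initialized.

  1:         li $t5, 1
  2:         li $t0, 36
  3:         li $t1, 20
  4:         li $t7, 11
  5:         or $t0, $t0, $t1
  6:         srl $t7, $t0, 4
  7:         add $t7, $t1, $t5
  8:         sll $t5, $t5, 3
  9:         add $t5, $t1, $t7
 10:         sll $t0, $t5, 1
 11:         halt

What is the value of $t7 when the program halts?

21

li $t5, 1 → $t5=1
li $t0, 36 → $t0=36
li $t1, 20 → $t1=20
li $t7, 11 → $t7=11
or $t0, $t0, $t1 → $t0=36|20=52
srl $t7, $t0, 4 → $t7=52>>4=3
add $t7, $t1, $t5 → $t7=20+1=21
sll $t5, $t5, 3 → $t5=1<<3=8
add $t5, $t1, $t7 → $t5=20+21=41
sll $t0, $t5, 1 → $t0=41<<1=82
halt.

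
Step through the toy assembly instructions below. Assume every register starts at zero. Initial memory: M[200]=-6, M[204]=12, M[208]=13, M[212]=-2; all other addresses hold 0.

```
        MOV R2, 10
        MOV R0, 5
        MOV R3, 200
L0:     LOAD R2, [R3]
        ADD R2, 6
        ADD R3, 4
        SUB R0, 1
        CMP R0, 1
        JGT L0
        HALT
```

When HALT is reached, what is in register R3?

MOV R2, 10 → R2=10
MOV R0, 5 → R0=5
MOV R3, 200 → R3=200
LOAD R2, [R3] → R2=M[200]=-6
ADD R2, 6 → R2=(-6)+6=0
ADD R3, 4 → R3=200+4=204
SUB R0, 1 → R0=5-1=4
CMP R0, 1  (cmp 4,1)
JGT L0: taken
LOAD R2, [R3] → R2=M[204]=12
ADD R2, 6 → R2=12+6=18
ADD R3, 4 → R3=204+4=208
SUB R0, 1 → R0=4-1=3
CMP R0, 1  (cmp 3,1)
JGT L0: taken
LOAD R2, [R3] → R2=M[208]=13
ADD R2, 6 → R2=13+6=19
ADD R3, 4 → R3=208+4=212
SUB R0, 1 → R0=3-1=2
CMP R0, 1  (cmp 2,1)
JGT L0: taken
LOAD R2, [R3] → R2=M[212]=-2
ADD R2, 6 → R2=(-2)+6=4
ADD R3, 4 → R3=212+4=216
SUB R0, 1 → R0=2-1=1
CMP R0, 1  (cmp 1,1)
JGT L0: not taken
halt.

216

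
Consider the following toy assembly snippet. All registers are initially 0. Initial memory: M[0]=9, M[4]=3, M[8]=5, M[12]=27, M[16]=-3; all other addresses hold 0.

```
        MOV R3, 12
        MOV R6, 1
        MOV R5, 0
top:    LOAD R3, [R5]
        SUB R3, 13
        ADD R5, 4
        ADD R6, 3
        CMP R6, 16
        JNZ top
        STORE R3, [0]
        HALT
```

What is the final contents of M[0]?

MOV R3, 12 → R3=12
MOV R6, 1 → R6=1
MOV R5, 0 → R5=0
LOAD R3, [R5] → R3=M[0]=9
SUB R3, 13 → R3=9-13=-4
ADD R5, 4 → R5=0+4=4
ADD R6, 3 → R6=1+3=4
CMP R6, 16  (cmp 4,16)
JNZ top: taken
LOAD R3, [R5] → R3=M[4]=3
SUB R3, 13 → R3=3-13=-10
ADD R5, 4 → R5=4+4=8
ADD R6, 3 → R6=4+3=7
CMP R6, 16  (cmp 7,16)
JNZ top: taken
LOAD R3, [R5] → R3=M[8]=5
SUB R3, 13 → R3=5-13=-8
ADD R5, 4 → R5=8+4=12
ADD R6, 3 → R6=7+3=10
CMP R6, 16  (cmp 10,16)
JNZ top: taken
LOAD R3, [R5] → R3=M[12]=27
SUB R3, 13 → R3=27-13=14
ADD R5, 4 → R5=12+4=16
ADD R6, 3 → R6=10+3=13
CMP R6, 16  (cmp 13,16)
JNZ top: taken
LOAD R3, [R5] → R3=M[16]=-3
SUB R3, 13 → R3=(-3)-13=-16
ADD R5, 4 → R5=16+4=20
ADD R6, 3 → R6=13+3=16
CMP R6, 16  (cmp 16,16)
JNZ top: not taken
STORE R3, [0] → M[0]=-16
halt.

-16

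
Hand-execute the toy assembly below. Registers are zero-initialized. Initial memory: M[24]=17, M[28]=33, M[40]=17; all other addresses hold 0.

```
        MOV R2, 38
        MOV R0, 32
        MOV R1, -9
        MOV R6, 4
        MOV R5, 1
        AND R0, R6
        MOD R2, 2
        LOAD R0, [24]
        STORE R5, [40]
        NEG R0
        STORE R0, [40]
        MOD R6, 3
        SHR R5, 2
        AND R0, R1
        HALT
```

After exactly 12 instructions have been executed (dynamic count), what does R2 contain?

0

after MOV R2, 38: R2=38
after MOV R0, 32: R0=32
after MOV R1, -9: R1=-9
after MOV R6, 4: R6=4
after MOV R5, 1: R5=1
after AND R0, R6: R0=32&4=0
after MOD R2, 2: R2=38%2=0
after LOAD R0, [24]: R0=M[24]=17
STORE R5, [40] → M[40]=1
after NEG R0: R0=-(17)=-17
STORE R0, [40] → M[40]=-17
after MOD R6, 3: R6=4%3=1
After step 12: R2 = 0.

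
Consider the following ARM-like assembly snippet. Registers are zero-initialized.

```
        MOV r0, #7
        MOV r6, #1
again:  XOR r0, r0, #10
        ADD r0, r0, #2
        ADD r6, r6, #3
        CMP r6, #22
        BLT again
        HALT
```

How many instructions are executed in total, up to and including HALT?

MOV r0, #7 → r0=7
MOV r6, #1 → r6=1
XOR r0, r0, #10 → r0=7^10=13
ADD r0, r0, #2 → r0=13+2=15
ADD r6, r6, #3 → r6=1+3=4
CMP r6, #22  (cmp 4,22)
BLT again: taken
XOR r0, r0, #10 → r0=15^10=5
ADD r0, r0, #2 → r0=5+2=7
ADD r6, r6, #3 → r6=4+3=7
CMP r6, #22  (cmp 7,22)
BLT again: taken
XOR r0, r0, #10 → r0=7^10=13
ADD r0, r0, #2 → r0=13+2=15
ADD r6, r6, #3 → r6=7+3=10
CMP r6, #22  (cmp 10,22)
BLT again: taken
XOR r0, r0, #10 → r0=15^10=5
ADD r0, r0, #2 → r0=5+2=7
ADD r6, r6, #3 → r6=10+3=13
CMP r6, #22  (cmp 13,22)
BLT again: taken
XOR r0, r0, #10 → r0=7^10=13
ADD r0, r0, #2 → r0=13+2=15
ADD r6, r6, #3 → r6=13+3=16
CMP r6, #22  (cmp 16,22)
BLT again: taken
XOR r0, r0, #10 → r0=15^10=5
ADD r0, r0, #2 → r0=5+2=7
ADD r6, r6, #3 → r6=16+3=19
CMP r6, #22  (cmp 19,22)
BLT again: taken
XOR r0, r0, #10 → r0=7^10=13
ADD r0, r0, #2 → r0=13+2=15
ADD r6, r6, #3 → r6=19+3=22
CMP r6, #22  (cmp 22,22)
BLT again: not taken
halt.
Total executed instructions: 38.

38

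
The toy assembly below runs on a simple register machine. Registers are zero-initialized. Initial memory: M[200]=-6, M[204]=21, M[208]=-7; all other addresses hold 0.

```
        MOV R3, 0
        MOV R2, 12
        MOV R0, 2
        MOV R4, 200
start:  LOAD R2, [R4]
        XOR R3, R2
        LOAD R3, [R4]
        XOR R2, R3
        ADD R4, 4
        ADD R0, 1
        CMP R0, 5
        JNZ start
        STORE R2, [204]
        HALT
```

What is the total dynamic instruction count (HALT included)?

30

after MOV R3, 0: R3=0
after MOV R2, 12: R2=12
after MOV R0, 2: R0=2
after MOV R4, 200: R4=200
after LOAD R2, [R4]: R2=M[200]=-6
after XOR R3, R2: R3=0^(-6)=-6
after LOAD R3, [R4]: R3=M[200]=-6
after XOR R2, R3: R2=(-6)^(-6)=0
after ADD R4, 4: R4=200+4=204
after ADD R0, 1: R0=2+1=3
CMP R0, 5  (cmp 3,5)
JNZ start: taken
after LOAD R2, [R4]: R2=M[204]=21
after XOR R3, R2: R3=(-6)^21=-17
after LOAD R3, [R4]: R3=M[204]=21
after XOR R2, R3: R2=21^21=0
after ADD R4, 4: R4=204+4=208
after ADD R0, 1: R0=3+1=4
CMP R0, 5  (cmp 4,5)
JNZ start: taken
after LOAD R2, [R4]: R2=M[208]=-7
after XOR R3, R2: R3=21^(-7)=-20
after LOAD R3, [R4]: R3=M[208]=-7
after XOR R2, R3: R2=(-7)^(-7)=0
after ADD R4, 4: R4=208+4=212
after ADD R0, 1: R0=4+1=5
CMP R0, 5  (cmp 5,5)
JNZ start: not taken
STORE R2, [204] → M[204]=0
halt.
Total executed instructions: 30.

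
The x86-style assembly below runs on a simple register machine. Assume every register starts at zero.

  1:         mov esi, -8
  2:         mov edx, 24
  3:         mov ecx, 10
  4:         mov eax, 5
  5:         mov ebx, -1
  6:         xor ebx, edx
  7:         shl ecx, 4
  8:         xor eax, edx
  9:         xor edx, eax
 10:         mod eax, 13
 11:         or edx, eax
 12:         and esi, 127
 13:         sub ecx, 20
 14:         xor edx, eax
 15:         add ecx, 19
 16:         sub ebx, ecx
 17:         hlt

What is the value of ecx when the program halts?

159

mov esi, -8 → esi=-8
mov edx, 24 → edx=24
mov ecx, 10 → ecx=10
mov eax, 5 → eax=5
mov ebx, -1 → ebx=-1
xor ebx, edx → ebx=(-1)^24=-25
shl ecx, 4 → ecx=10<<4=160
xor eax, edx → eax=5^24=29
xor edx, eax → edx=24^29=5
mod eax, 13 → eax=29%13=3
or edx, eax → edx=5|3=7
and esi, 127 → esi=(-8)&127=120
sub ecx, 20 → ecx=160-20=140
xor edx, eax → edx=7^3=4
add ecx, 19 → ecx=140+19=159
sub ebx, ecx → ebx=(-25)-159=-184
halt.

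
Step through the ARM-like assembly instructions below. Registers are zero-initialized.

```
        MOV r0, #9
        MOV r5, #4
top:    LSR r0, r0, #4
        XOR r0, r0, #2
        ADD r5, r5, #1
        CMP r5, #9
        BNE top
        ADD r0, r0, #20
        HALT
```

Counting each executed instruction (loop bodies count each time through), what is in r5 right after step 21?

8

MOV r0, #9 → r0=9
MOV r5, #4 → r5=4
LSR r0, r0, #4 → r0=9>>4=0
XOR r0, r0, #2 → r0=0^2=2
ADD r5, r5, #1 → r5=4+1=5
CMP r5, #9  (cmp 5,9)
BNE top: taken
LSR r0, r0, #4 → r0=2>>4=0
XOR r0, r0, #2 → r0=0^2=2
ADD r5, r5, #1 → r5=5+1=6
CMP r5, #9  (cmp 6,9)
BNE top: taken
LSR r0, r0, #4 → r0=2>>4=0
XOR r0, r0, #2 → r0=0^2=2
ADD r5, r5, #1 → r5=6+1=7
CMP r5, #9  (cmp 7,9)
BNE top: taken
LSR r0, r0, #4 → r0=2>>4=0
XOR r0, r0, #2 → r0=0^2=2
ADD r5, r5, #1 → r5=7+1=8
CMP r5, #9  (cmp 8,9)
After step 21: r5 = 8.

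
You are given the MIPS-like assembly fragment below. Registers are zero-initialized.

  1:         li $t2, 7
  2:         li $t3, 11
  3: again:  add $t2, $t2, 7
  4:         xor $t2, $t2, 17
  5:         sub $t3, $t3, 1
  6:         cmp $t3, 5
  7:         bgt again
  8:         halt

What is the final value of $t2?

87

li $t2, 7 → $t2=7
li $t3, 11 → $t3=11
add $t2, $t2, 7 → $t2=7+7=14
xor $t2, $t2, 17 → $t2=14^17=31
sub $t3, $t3, 1 → $t3=11-1=10
cmp $t3, 5  (cmp 10,5)
bgt again: taken
add $t2, $t2, 7 → $t2=31+7=38
xor $t2, $t2, 17 → $t2=38^17=55
sub $t3, $t3, 1 → $t3=10-1=9
cmp $t3, 5  (cmp 9,5)
bgt again: taken
add $t2, $t2, 7 → $t2=55+7=62
xor $t2, $t2, 17 → $t2=62^17=47
sub $t3, $t3, 1 → $t3=9-1=8
cmp $t3, 5  (cmp 8,5)
bgt again: taken
add $t2, $t2, 7 → $t2=47+7=54
xor $t2, $t2, 17 → $t2=54^17=39
sub $t3, $t3, 1 → $t3=8-1=7
cmp $t3, 5  (cmp 7,5)
bgt again: taken
add $t2, $t2, 7 → $t2=39+7=46
xor $t2, $t2, 17 → $t2=46^17=63
sub $t3, $t3, 1 → $t3=7-1=6
cmp $t3, 5  (cmp 6,5)
bgt again: taken
add $t2, $t2, 7 → $t2=63+7=70
xor $t2, $t2, 17 → $t2=70^17=87
sub $t3, $t3, 1 → $t3=6-1=5
cmp $t3, 5  (cmp 5,5)
bgt again: not taken
halt.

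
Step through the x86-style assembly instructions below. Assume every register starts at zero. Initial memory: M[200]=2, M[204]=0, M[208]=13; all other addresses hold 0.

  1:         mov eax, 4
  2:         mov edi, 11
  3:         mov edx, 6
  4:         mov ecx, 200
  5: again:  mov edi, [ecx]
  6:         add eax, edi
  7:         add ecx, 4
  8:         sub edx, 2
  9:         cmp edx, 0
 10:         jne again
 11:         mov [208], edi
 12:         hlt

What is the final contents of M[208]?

13

eax=4
edi=11
edx=6
ecx=200
edi=M[200]=2
eax=4+2=6
ecx=200+4=204
edx=6-2=4
cmp edx, 0  (cmp 4,0)
jne again: taken
edi=M[204]=0
eax=6+0=6
ecx=204+4=208
edx=4-2=2
cmp edx, 0  (cmp 2,0)
jne again: taken
edi=M[208]=13
eax=6+13=19
ecx=208+4=212
edx=2-2=0
cmp edx, 0  (cmp 0,0)
jne again: not taken
mov [208], edi → M[208]=13
halt.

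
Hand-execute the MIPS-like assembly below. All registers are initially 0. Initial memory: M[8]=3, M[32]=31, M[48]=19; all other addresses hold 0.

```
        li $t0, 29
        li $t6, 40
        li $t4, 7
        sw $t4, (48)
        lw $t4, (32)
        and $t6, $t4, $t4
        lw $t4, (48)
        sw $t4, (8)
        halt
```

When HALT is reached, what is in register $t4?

li $t0, 29 → $t0=29
li $t6, 40 → $t6=40
li $t4, 7 → $t4=7
sw $t4, (48) → M[48]=7
lw $t4, (32) → $t4=M[32]=31
and $t6, $t4, $t4 → $t6=31&31=31
lw $t4, (48) → $t4=M[48]=7
sw $t4, (8) → M[8]=7
halt.

7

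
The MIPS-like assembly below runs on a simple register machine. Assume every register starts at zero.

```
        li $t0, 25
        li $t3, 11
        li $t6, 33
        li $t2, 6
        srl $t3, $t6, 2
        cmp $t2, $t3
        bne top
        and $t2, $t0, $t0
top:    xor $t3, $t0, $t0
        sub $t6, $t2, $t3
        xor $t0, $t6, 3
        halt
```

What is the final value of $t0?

5

li $t0, 25 → $t0=25
li $t3, 11 → $t3=11
li $t6, 33 → $t6=33
li $t2, 6 → $t2=6
srl $t3, $t6, 2 → $t3=33>>2=8
cmp $t2, $t3  (cmp 6,8)
bne top: taken
xor $t3, $t0, $t0 → $t3=25^25=0
sub $t6, $t2, $t3 → $t6=6-0=6
xor $t0, $t6, 3 → $t0=6^3=5
halt.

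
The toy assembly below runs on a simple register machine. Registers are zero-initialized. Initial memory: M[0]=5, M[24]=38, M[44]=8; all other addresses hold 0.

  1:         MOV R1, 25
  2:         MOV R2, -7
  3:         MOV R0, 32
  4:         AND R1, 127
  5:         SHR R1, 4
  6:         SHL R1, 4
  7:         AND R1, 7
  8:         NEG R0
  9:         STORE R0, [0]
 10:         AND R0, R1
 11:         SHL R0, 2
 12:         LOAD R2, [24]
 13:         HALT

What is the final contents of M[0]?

-32

MOV R1, 25 → R1=25
MOV R2, -7 → R2=-7
MOV R0, 32 → R0=32
AND R1, 127 → R1=25&127=25
SHR R1, 4 → R1=25>>4=1
SHL R1, 4 → R1=1<<4=16
AND R1, 7 → R1=16&7=0
NEG R0 → R0=-(32)=-32
STORE R0, [0] → M[0]=-32
AND R0, R1 → R0=(-32)&0=0
SHL R0, 2 → R0=0<<2=0
LOAD R2, [24] → R2=M[24]=38
halt.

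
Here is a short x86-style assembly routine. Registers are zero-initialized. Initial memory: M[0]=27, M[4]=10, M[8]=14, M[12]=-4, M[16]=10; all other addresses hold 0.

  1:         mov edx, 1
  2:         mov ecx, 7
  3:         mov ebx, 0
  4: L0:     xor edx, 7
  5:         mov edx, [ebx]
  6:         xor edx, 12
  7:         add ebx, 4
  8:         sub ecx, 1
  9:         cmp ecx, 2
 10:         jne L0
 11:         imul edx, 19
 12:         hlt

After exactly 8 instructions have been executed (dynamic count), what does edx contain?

23

edx=1
ecx=7
ebx=0
edx=1^7=6
edx=M[0]=27
edx=27^12=23
ebx=0+4=4
ecx=7-1=6
After step 8: edx = 23.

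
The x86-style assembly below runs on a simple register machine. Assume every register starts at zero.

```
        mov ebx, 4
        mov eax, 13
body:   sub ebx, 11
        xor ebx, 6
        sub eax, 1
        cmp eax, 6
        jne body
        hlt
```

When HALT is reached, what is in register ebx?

ebx=4
eax=13
ebx=4-11=-7
ebx=(-7)^6=-1
eax=13-1=12
cmp eax, 6  (cmp 12,6)
jne body: taken
ebx=(-1)-11=-12
ebx=(-12)^6=-14
eax=12-1=11
cmp eax, 6  (cmp 11,6)
jne body: taken
ebx=(-14)-11=-25
ebx=(-25)^6=-31
eax=11-1=10
cmp eax, 6  (cmp 10,6)
jne body: taken
ebx=(-31)-11=-42
ebx=(-42)^6=-48
eax=10-1=9
cmp eax, 6  (cmp 9,6)
jne body: taken
ebx=(-48)-11=-59
ebx=(-59)^6=-61
eax=9-1=8
cmp eax, 6  (cmp 8,6)
jne body: taken
ebx=(-61)-11=-72
ebx=(-72)^6=-66
eax=8-1=7
cmp eax, 6  (cmp 7,6)
jne body: taken
ebx=(-66)-11=-77
ebx=(-77)^6=-75
eax=7-1=6
cmp eax, 6  (cmp 6,6)
jne body: not taken
halt.

-75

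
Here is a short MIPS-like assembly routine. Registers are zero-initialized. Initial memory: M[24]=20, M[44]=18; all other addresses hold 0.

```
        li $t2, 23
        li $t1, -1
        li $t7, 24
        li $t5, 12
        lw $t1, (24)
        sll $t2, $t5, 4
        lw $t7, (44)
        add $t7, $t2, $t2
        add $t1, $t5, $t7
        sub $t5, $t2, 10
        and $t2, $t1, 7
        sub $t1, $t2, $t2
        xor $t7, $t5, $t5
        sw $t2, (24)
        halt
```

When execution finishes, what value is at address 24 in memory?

after li $t2, 23: $t2=23
after li $t1, -1: $t1=-1
after li $t7, 24: $t7=24
after li $t5, 12: $t5=12
after lw $t1, (24): $t1=M[24]=20
after sll $t2, $t5, 4: $t2=12<<4=192
after lw $t7, (44): $t7=M[44]=18
after add $t7, $t2, $t2: $t7=192+192=384
after add $t1, $t5, $t7: $t1=12+384=396
after sub $t5, $t2, 10: $t5=192-10=182
after and $t2, $t1, 7: $t2=396&7=4
after sub $t1, $t2, $t2: $t1=4-4=0
after xor $t7, $t5, $t5: $t7=182^182=0
sw $t2, (24) → M[24]=4
halt.

4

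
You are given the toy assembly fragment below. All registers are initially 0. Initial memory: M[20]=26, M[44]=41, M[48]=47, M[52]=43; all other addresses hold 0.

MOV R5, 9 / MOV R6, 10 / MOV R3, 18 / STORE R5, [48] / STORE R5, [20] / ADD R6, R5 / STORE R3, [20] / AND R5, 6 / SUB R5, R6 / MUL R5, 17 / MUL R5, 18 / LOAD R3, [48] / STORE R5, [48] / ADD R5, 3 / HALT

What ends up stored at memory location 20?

18

R5=9
R6=10
R3=18
STORE R5, [48] → M[48]=9
STORE R5, [20] → M[20]=9
R6=10+9=19
STORE R3, [20] → M[20]=18
R5=9&6=0
R5=0-19=-19
R5=(-19)*17=-323
R5=(-323)*18=-5814
R3=M[48]=9
STORE R5, [48] → M[48]=-5814
R5=(-5814)+3=-5811
halt.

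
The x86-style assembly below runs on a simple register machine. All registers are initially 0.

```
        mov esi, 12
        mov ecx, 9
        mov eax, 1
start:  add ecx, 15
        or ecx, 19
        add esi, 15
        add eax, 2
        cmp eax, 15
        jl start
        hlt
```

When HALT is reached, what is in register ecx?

mov esi, 12 → esi=12
mov ecx, 9 → ecx=9
mov eax, 1 → eax=1
add ecx, 15 → ecx=9+15=24
or ecx, 19 → ecx=24|19=27
add esi, 15 → esi=12+15=27
add eax, 2 → eax=1+2=3
cmp eax, 15  (cmp 3,15)
jl start: taken
add ecx, 15 → ecx=27+15=42
or ecx, 19 → ecx=42|19=59
add esi, 15 → esi=27+15=42
add eax, 2 → eax=3+2=5
cmp eax, 15  (cmp 5,15)
jl start: taken
add ecx, 15 → ecx=59+15=74
or ecx, 19 → ecx=74|19=91
add esi, 15 → esi=42+15=57
add eax, 2 → eax=5+2=7
cmp eax, 15  (cmp 7,15)
jl start: taken
add ecx, 15 → ecx=91+15=106
or ecx, 19 → ecx=106|19=123
add esi, 15 → esi=57+15=72
add eax, 2 → eax=7+2=9
cmp eax, 15  (cmp 9,15)
jl start: taken
add ecx, 15 → ecx=123+15=138
or ecx, 19 → ecx=138|19=155
add esi, 15 → esi=72+15=87
add eax, 2 → eax=9+2=11
cmp eax, 15  (cmp 11,15)
jl start: taken
add ecx, 15 → ecx=155+15=170
or ecx, 19 → ecx=170|19=187
add esi, 15 → esi=87+15=102
add eax, 2 → eax=11+2=13
cmp eax, 15  (cmp 13,15)
jl start: taken
add ecx, 15 → ecx=187+15=202
or ecx, 19 → ecx=202|19=219
add esi, 15 → esi=102+15=117
add eax, 2 → eax=13+2=15
cmp eax, 15  (cmp 15,15)
jl start: not taken
halt.

219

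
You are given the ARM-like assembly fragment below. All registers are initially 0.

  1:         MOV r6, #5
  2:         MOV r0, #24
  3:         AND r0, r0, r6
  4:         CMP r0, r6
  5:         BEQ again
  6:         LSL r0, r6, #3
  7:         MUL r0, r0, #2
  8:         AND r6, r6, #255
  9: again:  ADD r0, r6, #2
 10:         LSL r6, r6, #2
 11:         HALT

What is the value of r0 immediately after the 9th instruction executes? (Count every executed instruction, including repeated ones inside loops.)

MOV r6, #5 → r6=5
MOV r0, #24 → r0=24
AND r0, r0, r6 → r0=24&5=0
CMP r0, r6  (cmp 0,5)
BEQ again: not taken
LSL r0, r6, #3 → r0=5<<3=40
MUL r0, r0, #2 → r0=40*2=80
AND r6, r6, #255 → r6=5&255=5
ADD r0, r6, #2 → r0=5+2=7
After step 9: r0 = 7.

7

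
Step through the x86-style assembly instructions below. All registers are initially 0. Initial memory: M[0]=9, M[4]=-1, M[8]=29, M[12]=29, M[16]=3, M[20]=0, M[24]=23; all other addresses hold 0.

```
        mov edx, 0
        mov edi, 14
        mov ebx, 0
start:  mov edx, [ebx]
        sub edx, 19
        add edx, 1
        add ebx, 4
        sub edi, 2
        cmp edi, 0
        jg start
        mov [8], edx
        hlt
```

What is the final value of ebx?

after mov edx, 0: edx=0
after mov edi, 14: edi=14
after mov ebx, 0: ebx=0
after mov edx, [ebx]: edx=M[0]=9
after sub edx, 19: edx=9-19=-10
after add edx, 1: edx=(-10)+1=-9
after add ebx, 4: ebx=0+4=4
after sub edi, 2: edi=14-2=12
cmp edi, 0  (cmp 12,0)
jg start: taken
after mov edx, [ebx]: edx=M[4]=-1
after sub edx, 19: edx=(-1)-19=-20
after add edx, 1: edx=(-20)+1=-19
after add ebx, 4: ebx=4+4=8
after sub edi, 2: edi=12-2=10
cmp edi, 0  (cmp 10,0)
jg start: taken
after mov edx, [ebx]: edx=M[8]=29
after sub edx, 19: edx=29-19=10
after add edx, 1: edx=10+1=11
after add ebx, 4: ebx=8+4=12
after sub edi, 2: edi=10-2=8
cmp edi, 0  (cmp 8,0)
jg start: taken
after mov edx, [ebx]: edx=M[12]=29
after sub edx, 19: edx=29-19=10
after add edx, 1: edx=10+1=11
after add ebx, 4: ebx=12+4=16
after sub edi, 2: edi=8-2=6
cmp edi, 0  (cmp 6,0)
jg start: taken
after mov edx, [ebx]: edx=M[16]=3
after sub edx, 19: edx=3-19=-16
after add edx, 1: edx=(-16)+1=-15
after add ebx, 4: ebx=16+4=20
after sub edi, 2: edi=6-2=4
cmp edi, 0  (cmp 4,0)
jg start: taken
after mov edx, [ebx]: edx=M[20]=0
after sub edx, 19: edx=0-19=-19
after add edx, 1: edx=(-19)+1=-18
after add ebx, 4: ebx=20+4=24
after sub edi, 2: edi=4-2=2
cmp edi, 0  (cmp 2,0)
jg start: taken
after mov edx, [ebx]: edx=M[24]=23
after sub edx, 19: edx=23-19=4
after add edx, 1: edx=4+1=5
after add ebx, 4: ebx=24+4=28
after sub edi, 2: edi=2-2=0
cmp edi, 0  (cmp 0,0)
jg start: not taken
mov [8], edx → M[8]=5
halt.

28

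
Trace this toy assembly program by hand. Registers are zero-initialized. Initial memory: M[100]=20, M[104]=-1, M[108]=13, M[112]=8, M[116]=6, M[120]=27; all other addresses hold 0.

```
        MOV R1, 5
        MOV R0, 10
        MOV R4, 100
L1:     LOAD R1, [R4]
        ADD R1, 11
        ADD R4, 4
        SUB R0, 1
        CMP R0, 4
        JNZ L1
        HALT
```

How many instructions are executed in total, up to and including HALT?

after MOV R1, 5: R1=5
after MOV R0, 10: R0=10
after MOV R4, 100: R4=100
after LOAD R1, [R4]: R1=M[100]=20
after ADD R1, 11: R1=20+11=31
after ADD R4, 4: R4=100+4=104
after SUB R0, 1: R0=10-1=9
CMP R0, 4  (cmp 9,4)
JNZ L1: taken
after LOAD R1, [R4]: R1=M[104]=-1
after ADD R1, 11: R1=(-1)+11=10
after ADD R4, 4: R4=104+4=108
after SUB R0, 1: R0=9-1=8
CMP R0, 4  (cmp 8,4)
JNZ L1: taken
after LOAD R1, [R4]: R1=M[108]=13
after ADD R1, 11: R1=13+11=24
after ADD R4, 4: R4=108+4=112
after SUB R0, 1: R0=8-1=7
CMP R0, 4  (cmp 7,4)
JNZ L1: taken
after LOAD R1, [R4]: R1=M[112]=8
after ADD R1, 11: R1=8+11=19
after ADD R4, 4: R4=112+4=116
after SUB R0, 1: R0=7-1=6
CMP R0, 4  (cmp 6,4)
JNZ L1: taken
after LOAD R1, [R4]: R1=M[116]=6
after ADD R1, 11: R1=6+11=17
after ADD R4, 4: R4=116+4=120
after SUB R0, 1: R0=6-1=5
CMP R0, 4  (cmp 5,4)
JNZ L1: taken
after LOAD R1, [R4]: R1=M[120]=27
after ADD R1, 11: R1=27+11=38
after ADD R4, 4: R4=120+4=124
after SUB R0, 1: R0=5-1=4
CMP R0, 4  (cmp 4,4)
JNZ L1: not taken
halt.
Total executed instructions: 40.

40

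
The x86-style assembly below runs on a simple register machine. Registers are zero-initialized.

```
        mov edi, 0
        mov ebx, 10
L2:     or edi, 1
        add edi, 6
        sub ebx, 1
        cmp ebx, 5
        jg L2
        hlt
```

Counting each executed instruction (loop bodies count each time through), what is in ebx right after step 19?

7

mov edi, 0 → edi=0
mov ebx, 10 → ebx=10
or edi, 1 → edi=0|1=1
add edi, 6 → edi=1+6=7
sub ebx, 1 → ebx=10-1=9
cmp ebx, 5  (cmp 9,5)
jg L2: taken
or edi, 1 → edi=7|1=7
add edi, 6 → edi=7+6=13
sub ebx, 1 → ebx=9-1=8
cmp ebx, 5  (cmp 8,5)
jg L2: taken
or edi, 1 → edi=13|1=13
add edi, 6 → edi=13+6=19
sub ebx, 1 → ebx=8-1=7
cmp ebx, 5  (cmp 7,5)
jg L2: taken
or edi, 1 → edi=19|1=19
add edi, 6 → edi=19+6=25
After step 19: ebx = 7.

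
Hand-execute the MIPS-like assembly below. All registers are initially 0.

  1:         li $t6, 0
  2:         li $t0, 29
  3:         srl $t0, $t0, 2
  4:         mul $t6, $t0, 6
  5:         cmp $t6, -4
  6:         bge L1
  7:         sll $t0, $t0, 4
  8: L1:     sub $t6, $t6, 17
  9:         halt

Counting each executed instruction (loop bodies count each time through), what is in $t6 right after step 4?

after li $t6, 0: $t6=0
after li $t0, 29: $t0=29
after srl $t0, $t0, 2: $t0=29>>2=7
after mul $t6, $t0, 6: $t6=7*6=42
After step 4: $t6 = 42.

42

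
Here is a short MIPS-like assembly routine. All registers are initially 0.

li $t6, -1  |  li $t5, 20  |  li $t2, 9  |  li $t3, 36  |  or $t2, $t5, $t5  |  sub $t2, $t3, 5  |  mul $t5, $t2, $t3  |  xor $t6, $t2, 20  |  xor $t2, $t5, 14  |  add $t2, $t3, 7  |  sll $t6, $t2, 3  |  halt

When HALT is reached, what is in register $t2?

$t6=-1
$t5=20
$t2=9
$t3=36
$t2=20|20=20
$t2=36-5=31
$t5=31*36=1116
$t6=31^20=11
$t2=1116^14=1106
$t2=36+7=43
$t6=43<<3=344
halt.

43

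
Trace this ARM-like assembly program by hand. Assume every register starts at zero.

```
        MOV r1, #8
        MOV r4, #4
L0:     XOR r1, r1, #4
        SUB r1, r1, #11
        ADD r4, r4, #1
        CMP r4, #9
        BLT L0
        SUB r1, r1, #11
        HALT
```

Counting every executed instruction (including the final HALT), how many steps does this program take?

after MOV r1, #8: r1=8
after MOV r4, #4: r4=4
after XOR r1, r1, #4: r1=8^4=12
after SUB r1, r1, #11: r1=12-11=1
after ADD r4, r4, #1: r4=4+1=5
CMP r4, #9  (cmp 5,9)
BLT L0: taken
after XOR r1, r1, #4: r1=1^4=5
after SUB r1, r1, #11: r1=5-11=-6
after ADD r4, r4, #1: r4=5+1=6
CMP r4, #9  (cmp 6,9)
BLT L0: taken
after XOR r1, r1, #4: r1=(-6)^4=-2
after SUB r1, r1, #11: r1=(-2)-11=-13
after ADD r4, r4, #1: r4=6+1=7
CMP r4, #9  (cmp 7,9)
BLT L0: taken
after XOR r1, r1, #4: r1=(-13)^4=-9
after SUB r1, r1, #11: r1=(-9)-11=-20
after ADD r4, r4, #1: r4=7+1=8
CMP r4, #9  (cmp 8,9)
BLT L0: taken
after XOR r1, r1, #4: r1=(-20)^4=-24
after SUB r1, r1, #11: r1=(-24)-11=-35
after ADD r4, r4, #1: r4=8+1=9
CMP r4, #9  (cmp 9,9)
BLT L0: not taken
after SUB r1, r1, #11: r1=(-35)-11=-46
halt.
Total executed instructions: 29.

29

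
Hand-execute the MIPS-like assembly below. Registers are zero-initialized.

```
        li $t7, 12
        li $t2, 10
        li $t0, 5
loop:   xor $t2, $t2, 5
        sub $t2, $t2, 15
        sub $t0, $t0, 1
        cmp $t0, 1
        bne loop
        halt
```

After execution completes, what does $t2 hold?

-46

li $t7, 12 → $t7=12
li $t2, 10 → $t2=10
li $t0, 5 → $t0=5
xor $t2, $t2, 5 → $t2=10^5=15
sub $t2, $t2, 15 → $t2=15-15=0
sub $t0, $t0, 1 → $t0=5-1=4
cmp $t0, 1  (cmp 4,1)
bne loop: taken
xor $t2, $t2, 5 → $t2=0^5=5
sub $t2, $t2, 15 → $t2=5-15=-10
sub $t0, $t0, 1 → $t0=4-1=3
cmp $t0, 1  (cmp 3,1)
bne loop: taken
xor $t2, $t2, 5 → $t2=(-10)^5=-13
sub $t2, $t2, 15 → $t2=(-13)-15=-28
sub $t0, $t0, 1 → $t0=3-1=2
cmp $t0, 1  (cmp 2,1)
bne loop: taken
xor $t2, $t2, 5 → $t2=(-28)^5=-31
sub $t2, $t2, 15 → $t2=(-31)-15=-46
sub $t0, $t0, 1 → $t0=2-1=1
cmp $t0, 1  (cmp 1,1)
bne loop: not taken
halt.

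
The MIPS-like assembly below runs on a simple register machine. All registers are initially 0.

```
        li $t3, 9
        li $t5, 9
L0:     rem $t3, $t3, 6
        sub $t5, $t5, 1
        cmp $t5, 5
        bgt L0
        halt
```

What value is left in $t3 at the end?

li $t3, 9 → $t3=9
li $t5, 9 → $t5=9
rem $t3, $t3, 6 → $t3=9%6=3
sub $t5, $t5, 1 → $t5=9-1=8
cmp $t5, 5  (cmp 8,5)
bgt L0: taken
rem $t3, $t3, 6 → $t3=3%6=3
sub $t5, $t5, 1 → $t5=8-1=7
cmp $t5, 5  (cmp 7,5)
bgt L0: taken
rem $t3, $t3, 6 → $t3=3%6=3
sub $t5, $t5, 1 → $t5=7-1=6
cmp $t5, 5  (cmp 6,5)
bgt L0: taken
rem $t3, $t3, 6 → $t3=3%6=3
sub $t5, $t5, 1 → $t5=6-1=5
cmp $t5, 5  (cmp 5,5)
bgt L0: not taken
halt.

3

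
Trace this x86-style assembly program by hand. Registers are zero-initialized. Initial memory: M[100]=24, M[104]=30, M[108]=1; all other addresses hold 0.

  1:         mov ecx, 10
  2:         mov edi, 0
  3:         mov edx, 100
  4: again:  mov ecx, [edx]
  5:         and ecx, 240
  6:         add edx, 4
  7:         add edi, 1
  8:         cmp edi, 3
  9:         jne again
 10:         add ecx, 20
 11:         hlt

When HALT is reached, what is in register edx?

112

mov ecx, 10 → ecx=10
mov edi, 0 → edi=0
mov edx, 100 → edx=100
mov ecx, [edx] → ecx=M[100]=24
and ecx, 240 → ecx=24&240=16
add edx, 4 → edx=100+4=104
add edi, 1 → edi=0+1=1
cmp edi, 3  (cmp 1,3)
jne again: taken
mov ecx, [edx] → ecx=M[104]=30
and ecx, 240 → ecx=30&240=16
add edx, 4 → edx=104+4=108
add edi, 1 → edi=1+1=2
cmp edi, 3  (cmp 2,3)
jne again: taken
mov ecx, [edx] → ecx=M[108]=1
and ecx, 240 → ecx=1&240=0
add edx, 4 → edx=108+4=112
add edi, 1 → edi=2+1=3
cmp edi, 3  (cmp 3,3)
jne again: not taken
add ecx, 20 → ecx=0+20=20
halt.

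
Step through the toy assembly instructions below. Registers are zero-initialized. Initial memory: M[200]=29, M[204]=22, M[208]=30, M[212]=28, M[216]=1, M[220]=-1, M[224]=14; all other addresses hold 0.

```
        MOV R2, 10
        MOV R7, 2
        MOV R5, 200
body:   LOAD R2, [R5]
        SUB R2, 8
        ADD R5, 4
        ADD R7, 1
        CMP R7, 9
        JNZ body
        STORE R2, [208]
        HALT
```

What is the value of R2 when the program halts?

6

R2=10
R7=2
R5=200
R2=M[200]=29
R2=29-8=21
R5=200+4=204
R7=2+1=3
CMP R7, 9  (cmp 3,9)
JNZ body: taken
R2=M[204]=22
R2=22-8=14
R5=204+4=208
R7=3+1=4
CMP R7, 9  (cmp 4,9)
JNZ body: taken
R2=M[208]=30
R2=30-8=22
R5=208+4=212
R7=4+1=5
CMP R7, 9  (cmp 5,9)
JNZ body: taken
R2=M[212]=28
R2=28-8=20
R5=212+4=216
R7=5+1=6
CMP R7, 9  (cmp 6,9)
JNZ body: taken
R2=M[216]=1
R2=1-8=-7
R5=216+4=220
R7=6+1=7
CMP R7, 9  (cmp 7,9)
JNZ body: taken
R2=M[220]=-1
R2=(-1)-8=-9
R5=220+4=224
R7=7+1=8
CMP R7, 9  (cmp 8,9)
JNZ body: taken
R2=M[224]=14
R2=14-8=6
R5=224+4=228
R7=8+1=9
CMP R7, 9  (cmp 9,9)
JNZ body: not taken
STORE R2, [208] → M[208]=6
halt.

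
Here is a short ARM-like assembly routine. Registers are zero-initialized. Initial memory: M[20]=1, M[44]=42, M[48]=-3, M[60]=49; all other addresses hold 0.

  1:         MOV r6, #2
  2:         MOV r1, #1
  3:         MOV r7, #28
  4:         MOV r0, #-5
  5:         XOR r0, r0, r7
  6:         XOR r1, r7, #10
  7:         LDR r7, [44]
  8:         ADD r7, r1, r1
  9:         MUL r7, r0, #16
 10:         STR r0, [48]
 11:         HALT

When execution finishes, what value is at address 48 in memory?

MOV r6, #2 → r6=2
MOV r1, #1 → r1=1
MOV r7, #28 → r7=28
MOV r0, #-5 → r0=-5
XOR r0, r0, r7 → r0=(-5)^28=-25
XOR r1, r7, #10 → r1=28^10=22
LDR r7, [44] → r7=M[44]=42
ADD r7, r1, r1 → r7=22+22=44
MUL r7, r0, #16 → r7=(-25)*16=-400
STR r0, [48] → M[48]=-25
halt.

-25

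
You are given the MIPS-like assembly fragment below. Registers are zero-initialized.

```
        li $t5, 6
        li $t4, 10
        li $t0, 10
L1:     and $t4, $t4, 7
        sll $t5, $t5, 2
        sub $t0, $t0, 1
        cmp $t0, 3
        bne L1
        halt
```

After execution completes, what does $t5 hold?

after li $t5, 6: $t5=6
after li $t4, 10: $t4=10
after li $t0, 10: $t0=10
after and $t4, $t4, 7: $t4=10&7=2
after sll $t5, $t5, 2: $t5=6<<2=24
after sub $t0, $t0, 1: $t0=10-1=9
cmp $t0, 3  (cmp 9,3)
bne L1: taken
after and $t4, $t4, 7: $t4=2&7=2
after sll $t5, $t5, 2: $t5=24<<2=96
after sub $t0, $t0, 1: $t0=9-1=8
cmp $t0, 3  (cmp 8,3)
bne L1: taken
after and $t4, $t4, 7: $t4=2&7=2
after sll $t5, $t5, 2: $t5=96<<2=384
after sub $t0, $t0, 1: $t0=8-1=7
cmp $t0, 3  (cmp 7,3)
bne L1: taken
after and $t4, $t4, 7: $t4=2&7=2
after sll $t5, $t5, 2: $t5=384<<2=1536
after sub $t0, $t0, 1: $t0=7-1=6
cmp $t0, 3  (cmp 6,3)
bne L1: taken
after and $t4, $t4, 7: $t4=2&7=2
after sll $t5, $t5, 2: $t5=1536<<2=6144
after sub $t0, $t0, 1: $t0=6-1=5
cmp $t0, 3  (cmp 5,3)
bne L1: taken
after and $t4, $t4, 7: $t4=2&7=2
after sll $t5, $t5, 2: $t5=6144<<2=24576
after sub $t0, $t0, 1: $t0=5-1=4
cmp $t0, 3  (cmp 4,3)
bne L1: taken
after and $t4, $t4, 7: $t4=2&7=2
after sll $t5, $t5, 2: $t5=24576<<2=98304
after sub $t0, $t0, 1: $t0=4-1=3
cmp $t0, 3  (cmp 3,3)
bne L1: not taken
halt.

98304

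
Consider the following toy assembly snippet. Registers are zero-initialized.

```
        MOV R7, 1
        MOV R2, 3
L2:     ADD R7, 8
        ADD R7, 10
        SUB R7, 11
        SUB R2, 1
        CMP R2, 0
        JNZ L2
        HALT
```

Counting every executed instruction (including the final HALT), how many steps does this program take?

21

R7=1
R2=3
R7=1+8=9
R7=9+10=19
R7=19-11=8
R2=3-1=2
CMP R2, 0  (cmp 2,0)
JNZ L2: taken
R7=8+8=16
R7=16+10=26
R7=26-11=15
R2=2-1=1
CMP R2, 0  (cmp 1,0)
JNZ L2: taken
R7=15+8=23
R7=23+10=33
R7=33-11=22
R2=1-1=0
CMP R2, 0  (cmp 0,0)
JNZ L2: not taken
halt.
Total executed instructions: 21.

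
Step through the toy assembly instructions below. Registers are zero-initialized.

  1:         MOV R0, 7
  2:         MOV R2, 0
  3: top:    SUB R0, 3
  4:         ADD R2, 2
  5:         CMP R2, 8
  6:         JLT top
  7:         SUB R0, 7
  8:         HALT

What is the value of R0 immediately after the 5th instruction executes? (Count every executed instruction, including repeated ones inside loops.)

4

R0=7
R2=0
R0=7-3=4
R2=0+2=2
CMP R2, 8  (cmp 2,8)
After step 5: R0 = 4.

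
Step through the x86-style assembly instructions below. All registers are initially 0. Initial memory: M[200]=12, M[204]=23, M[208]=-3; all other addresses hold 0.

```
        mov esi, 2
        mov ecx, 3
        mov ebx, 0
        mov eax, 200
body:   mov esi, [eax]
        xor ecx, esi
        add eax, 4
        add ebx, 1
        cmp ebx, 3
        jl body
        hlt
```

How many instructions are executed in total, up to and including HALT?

23

after mov esi, 2: esi=2
after mov ecx, 3: ecx=3
after mov ebx, 0: ebx=0
after mov eax, 200: eax=200
after mov esi, [eax]: esi=M[200]=12
after xor ecx, esi: ecx=3^12=15
after add eax, 4: eax=200+4=204
after add ebx, 1: ebx=0+1=1
cmp ebx, 3  (cmp 1,3)
jl body: taken
after mov esi, [eax]: esi=M[204]=23
after xor ecx, esi: ecx=15^23=24
after add eax, 4: eax=204+4=208
after add ebx, 1: ebx=1+1=2
cmp ebx, 3  (cmp 2,3)
jl body: taken
after mov esi, [eax]: esi=M[208]=-3
after xor ecx, esi: ecx=24^(-3)=-27
after add eax, 4: eax=208+4=212
after add ebx, 1: ebx=2+1=3
cmp ebx, 3  (cmp 3,3)
jl body: not taken
halt.
Total executed instructions: 23.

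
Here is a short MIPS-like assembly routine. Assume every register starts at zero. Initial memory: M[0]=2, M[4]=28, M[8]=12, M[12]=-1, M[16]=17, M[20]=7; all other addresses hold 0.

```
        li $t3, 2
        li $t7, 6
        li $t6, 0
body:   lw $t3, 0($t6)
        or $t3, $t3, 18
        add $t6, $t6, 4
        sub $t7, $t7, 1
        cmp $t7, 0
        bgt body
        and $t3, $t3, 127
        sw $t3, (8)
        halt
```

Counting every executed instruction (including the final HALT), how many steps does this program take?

42

$t3=2
$t7=6
$t6=0
$t3=M[0]=2
$t3=2|18=18
$t6=0+4=4
$t7=6-1=5
cmp $t7, 0  (cmp 5,0)
bgt body: taken
$t3=M[4]=28
$t3=28|18=30
$t6=4+4=8
$t7=5-1=4
cmp $t7, 0  (cmp 4,0)
bgt body: taken
$t3=M[8]=12
$t3=12|18=30
$t6=8+4=12
$t7=4-1=3
cmp $t7, 0  (cmp 3,0)
bgt body: taken
$t3=M[12]=-1
$t3=(-1)|18=-1
$t6=12+4=16
$t7=3-1=2
cmp $t7, 0  (cmp 2,0)
bgt body: taken
$t3=M[16]=17
$t3=17|18=19
$t6=16+4=20
$t7=2-1=1
cmp $t7, 0  (cmp 1,0)
bgt body: taken
$t3=M[20]=7
$t3=7|18=23
$t6=20+4=24
$t7=1-1=0
cmp $t7, 0  (cmp 0,0)
bgt body: not taken
$t3=23&127=23
sw $t3, (8) → M[8]=23
halt.
Total executed instructions: 42.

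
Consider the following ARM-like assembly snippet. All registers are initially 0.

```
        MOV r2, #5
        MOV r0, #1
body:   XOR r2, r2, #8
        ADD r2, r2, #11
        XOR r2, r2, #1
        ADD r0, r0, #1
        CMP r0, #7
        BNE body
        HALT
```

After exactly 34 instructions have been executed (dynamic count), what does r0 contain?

after MOV r2, #5: r2=5
after MOV r0, #1: r0=1
after XOR r2, r2, #8: r2=5^8=13
after ADD r2, r2, #11: r2=13+11=24
after XOR r2, r2, #1: r2=24^1=25
after ADD r0, r0, #1: r0=1+1=2
CMP r0, #7  (cmp 2,7)
BNE body: taken
after XOR r2, r2, #8: r2=25^8=17
after ADD r2, r2, #11: r2=17+11=28
after XOR r2, r2, #1: r2=28^1=29
after ADD r0, r0, #1: r0=2+1=3
CMP r0, #7  (cmp 3,7)
BNE body: taken
after XOR r2, r2, #8: r2=29^8=21
after ADD r2, r2, #11: r2=21+11=32
after XOR r2, r2, #1: r2=32^1=33
after ADD r0, r0, #1: r0=3+1=4
CMP r0, #7  (cmp 4,7)
BNE body: taken
after XOR r2, r2, #8: r2=33^8=41
after ADD r2, r2, #11: r2=41+11=52
after XOR r2, r2, #1: r2=52^1=53
after ADD r0, r0, #1: r0=4+1=5
CMP r0, #7  (cmp 5,7)
BNE body: taken
after XOR r2, r2, #8: r2=53^8=61
after ADD r2, r2, #11: r2=61+11=72
after XOR r2, r2, #1: r2=72^1=73
after ADD r0, r0, #1: r0=5+1=6
CMP r0, #7  (cmp 6,7)
BNE body: taken
after XOR r2, r2, #8: r2=73^8=65
after ADD r2, r2, #11: r2=65+11=76
After step 34: r0 = 6.

6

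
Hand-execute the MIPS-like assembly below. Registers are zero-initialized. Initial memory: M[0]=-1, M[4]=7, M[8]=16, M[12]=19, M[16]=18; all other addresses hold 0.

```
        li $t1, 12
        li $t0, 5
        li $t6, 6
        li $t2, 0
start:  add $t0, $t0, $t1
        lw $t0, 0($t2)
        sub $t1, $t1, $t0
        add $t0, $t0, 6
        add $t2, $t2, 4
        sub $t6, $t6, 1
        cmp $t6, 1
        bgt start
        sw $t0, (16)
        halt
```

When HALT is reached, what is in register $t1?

$t1=12
$t0=5
$t6=6
$t2=0
$t0=5+12=17
$t0=M[0]=-1
$t1=12-(-1)=13
$t0=(-1)+6=5
$t2=0+4=4
$t6=6-1=5
cmp $t6, 1  (cmp 5,1)
bgt start: taken
$t0=5+13=18
$t0=M[4]=7
$t1=13-7=6
$t0=7+6=13
$t2=4+4=8
$t6=5-1=4
cmp $t6, 1  (cmp 4,1)
bgt start: taken
$t0=13+6=19
$t0=M[8]=16
$t1=6-16=-10
$t0=16+6=22
$t2=8+4=12
$t6=4-1=3
cmp $t6, 1  (cmp 3,1)
bgt start: taken
$t0=22+(-10)=12
$t0=M[12]=19
$t1=(-10)-19=-29
$t0=19+6=25
$t2=12+4=16
$t6=3-1=2
cmp $t6, 1  (cmp 2,1)
bgt start: taken
$t0=25+(-29)=-4
$t0=M[16]=18
$t1=(-29)-18=-47
$t0=18+6=24
$t2=16+4=20
$t6=2-1=1
cmp $t6, 1  (cmp 1,1)
bgt start: not taken
sw $t0, (16) → M[16]=24
halt.

-47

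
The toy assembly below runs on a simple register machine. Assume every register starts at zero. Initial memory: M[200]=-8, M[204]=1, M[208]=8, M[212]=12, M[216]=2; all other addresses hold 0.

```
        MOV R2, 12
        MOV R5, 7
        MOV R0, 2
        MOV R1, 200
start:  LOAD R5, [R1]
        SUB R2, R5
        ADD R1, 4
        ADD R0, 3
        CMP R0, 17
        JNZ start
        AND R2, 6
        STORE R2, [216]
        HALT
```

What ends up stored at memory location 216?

MOV R2, 12 → R2=12
MOV R5, 7 → R5=7
MOV R0, 2 → R0=2
MOV R1, 200 → R1=200
LOAD R5, [R1] → R5=M[200]=-8
SUB R2, R5 → R2=12-(-8)=20
ADD R1, 4 → R1=200+4=204
ADD R0, 3 → R0=2+3=5
CMP R0, 17  (cmp 5,17)
JNZ start: taken
LOAD R5, [R1] → R5=M[204]=1
SUB R2, R5 → R2=20-1=19
ADD R1, 4 → R1=204+4=208
ADD R0, 3 → R0=5+3=8
CMP R0, 17  (cmp 8,17)
JNZ start: taken
LOAD R5, [R1] → R5=M[208]=8
SUB R2, R5 → R2=19-8=11
ADD R1, 4 → R1=208+4=212
ADD R0, 3 → R0=8+3=11
CMP R0, 17  (cmp 11,17)
JNZ start: taken
LOAD R5, [R1] → R5=M[212]=12
SUB R2, R5 → R2=11-12=-1
ADD R1, 4 → R1=212+4=216
ADD R0, 3 → R0=11+3=14
CMP R0, 17  (cmp 14,17)
JNZ start: taken
LOAD R5, [R1] → R5=M[216]=2
SUB R2, R5 → R2=(-1)-2=-3
ADD R1, 4 → R1=216+4=220
ADD R0, 3 → R0=14+3=17
CMP R0, 17  (cmp 17,17)
JNZ start: not taken
AND R2, 6 → R2=(-3)&6=4
STORE R2, [216] → M[216]=4
halt.

4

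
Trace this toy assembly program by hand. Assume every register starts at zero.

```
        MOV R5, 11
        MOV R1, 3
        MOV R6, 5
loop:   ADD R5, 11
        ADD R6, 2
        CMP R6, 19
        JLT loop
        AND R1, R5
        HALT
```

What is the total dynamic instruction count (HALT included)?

33

after MOV R5, 11: R5=11
after MOV R1, 3: R1=3
after MOV R6, 5: R6=5
after ADD R5, 11: R5=11+11=22
after ADD R6, 2: R6=5+2=7
CMP R6, 19  (cmp 7,19)
JLT loop: taken
after ADD R5, 11: R5=22+11=33
after ADD R6, 2: R6=7+2=9
CMP R6, 19  (cmp 9,19)
JLT loop: taken
after ADD R5, 11: R5=33+11=44
after ADD R6, 2: R6=9+2=11
CMP R6, 19  (cmp 11,19)
JLT loop: taken
after ADD R5, 11: R5=44+11=55
after ADD R6, 2: R6=11+2=13
CMP R6, 19  (cmp 13,19)
JLT loop: taken
after ADD R5, 11: R5=55+11=66
after ADD R6, 2: R6=13+2=15
CMP R6, 19  (cmp 15,19)
JLT loop: taken
after ADD R5, 11: R5=66+11=77
after ADD R6, 2: R6=15+2=17
CMP R6, 19  (cmp 17,19)
JLT loop: taken
after ADD R5, 11: R5=77+11=88
after ADD R6, 2: R6=17+2=19
CMP R6, 19  (cmp 19,19)
JLT loop: not taken
after AND R1, R5: R1=3&88=0
halt.
Total executed instructions: 33.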